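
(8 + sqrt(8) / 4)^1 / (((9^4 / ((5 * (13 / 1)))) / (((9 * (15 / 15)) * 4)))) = 130 * sqrt(2) / 729 + 2080 / 729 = 3.11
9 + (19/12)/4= 451/48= 9.40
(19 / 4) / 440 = 19 / 1760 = 0.01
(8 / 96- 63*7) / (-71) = 6.21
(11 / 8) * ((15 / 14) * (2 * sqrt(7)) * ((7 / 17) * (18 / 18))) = 165 * sqrt(7) / 136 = 3.21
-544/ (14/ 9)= -349.71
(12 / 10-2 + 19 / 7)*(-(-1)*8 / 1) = 536 / 35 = 15.31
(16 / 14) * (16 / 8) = 16 / 7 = 2.29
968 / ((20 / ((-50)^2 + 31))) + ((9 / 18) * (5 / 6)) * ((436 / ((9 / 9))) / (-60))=22049527 / 180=122497.37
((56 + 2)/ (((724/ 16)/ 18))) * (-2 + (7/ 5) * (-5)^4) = 3645648/ 181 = 20141.70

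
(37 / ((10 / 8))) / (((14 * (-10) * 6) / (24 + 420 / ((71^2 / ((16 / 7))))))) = -751988 / 882175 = -0.85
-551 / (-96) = 551 / 96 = 5.74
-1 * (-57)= 57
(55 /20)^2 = 121 /16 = 7.56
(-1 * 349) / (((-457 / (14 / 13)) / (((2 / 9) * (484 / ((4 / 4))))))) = 4729648 / 53469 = 88.46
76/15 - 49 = -659/15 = -43.93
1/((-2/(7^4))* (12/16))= -4802/3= -1600.67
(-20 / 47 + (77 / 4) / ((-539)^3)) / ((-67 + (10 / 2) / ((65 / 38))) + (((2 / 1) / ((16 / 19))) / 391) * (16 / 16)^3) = 1653924909962 / 249025604636193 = 0.01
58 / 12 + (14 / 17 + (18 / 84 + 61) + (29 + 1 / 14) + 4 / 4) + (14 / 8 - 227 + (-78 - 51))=-367435 / 1428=-257.31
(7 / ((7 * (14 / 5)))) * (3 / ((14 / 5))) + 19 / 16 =1231 / 784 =1.57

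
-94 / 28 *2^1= -47 / 7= -6.71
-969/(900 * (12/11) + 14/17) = -181203/183754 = -0.99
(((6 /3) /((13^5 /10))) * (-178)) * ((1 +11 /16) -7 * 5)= 18245 /57122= 0.32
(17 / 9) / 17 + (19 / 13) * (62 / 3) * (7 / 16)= 13.33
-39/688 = -0.06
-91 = -91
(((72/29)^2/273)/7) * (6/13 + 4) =3456/240149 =0.01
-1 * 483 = -483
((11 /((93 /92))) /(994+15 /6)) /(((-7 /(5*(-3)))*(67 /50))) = 0.02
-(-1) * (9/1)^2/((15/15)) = 81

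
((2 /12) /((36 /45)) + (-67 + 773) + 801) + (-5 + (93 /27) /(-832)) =11248505 /7488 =1502.20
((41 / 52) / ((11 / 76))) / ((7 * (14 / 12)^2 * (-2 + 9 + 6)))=28044 / 637637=0.04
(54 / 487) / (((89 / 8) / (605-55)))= 237600 / 43343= 5.48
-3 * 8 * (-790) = 18960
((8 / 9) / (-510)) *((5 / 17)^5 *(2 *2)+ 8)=-5053936 / 362063535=-0.01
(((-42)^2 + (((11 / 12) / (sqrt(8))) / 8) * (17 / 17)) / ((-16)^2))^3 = 7570831050035 * sqrt(2) / 474989023199232 + 11241537029499 / 34359738368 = 327.19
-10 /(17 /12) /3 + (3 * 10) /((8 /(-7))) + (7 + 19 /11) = -14867 /748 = -19.88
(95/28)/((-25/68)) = -323/35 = -9.23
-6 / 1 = -6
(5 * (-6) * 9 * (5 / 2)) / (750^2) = -3 / 2500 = -0.00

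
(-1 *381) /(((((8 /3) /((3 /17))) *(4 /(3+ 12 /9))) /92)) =-341757 /136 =-2512.92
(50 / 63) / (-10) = -5 / 63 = -0.08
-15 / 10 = -3 / 2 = -1.50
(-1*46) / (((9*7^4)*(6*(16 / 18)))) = -23 / 57624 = -0.00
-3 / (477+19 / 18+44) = -54 / 9397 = -0.01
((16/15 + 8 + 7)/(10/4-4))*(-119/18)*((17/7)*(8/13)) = 557192/5265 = 105.83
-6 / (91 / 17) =-102 / 91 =-1.12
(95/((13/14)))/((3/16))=545.64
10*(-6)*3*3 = -540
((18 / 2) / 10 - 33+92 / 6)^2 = 253009 / 900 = 281.12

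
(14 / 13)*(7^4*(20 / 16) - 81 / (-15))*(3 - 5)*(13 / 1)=-420931 / 5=-84186.20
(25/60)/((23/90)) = 75/46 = 1.63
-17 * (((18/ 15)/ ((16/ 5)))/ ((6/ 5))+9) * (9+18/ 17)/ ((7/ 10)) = -2274.91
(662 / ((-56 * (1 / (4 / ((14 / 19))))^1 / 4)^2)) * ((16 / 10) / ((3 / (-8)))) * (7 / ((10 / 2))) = -15294848 / 25725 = -594.55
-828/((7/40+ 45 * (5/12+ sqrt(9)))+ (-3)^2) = -33120/6517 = -5.08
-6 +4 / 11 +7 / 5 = -233 / 55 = -4.24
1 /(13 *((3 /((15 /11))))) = 5 /143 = 0.03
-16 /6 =-2.67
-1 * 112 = -112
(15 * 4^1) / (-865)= -12 / 173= -0.07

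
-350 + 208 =-142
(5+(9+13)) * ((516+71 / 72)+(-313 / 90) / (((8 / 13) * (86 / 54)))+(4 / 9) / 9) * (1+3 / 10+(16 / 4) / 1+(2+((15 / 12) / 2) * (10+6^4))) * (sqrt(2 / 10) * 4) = 2356637787413 * sqrt(5) / 258000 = 20424815.08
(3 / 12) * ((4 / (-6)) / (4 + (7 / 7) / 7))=-7 / 174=-0.04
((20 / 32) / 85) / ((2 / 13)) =13 / 272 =0.05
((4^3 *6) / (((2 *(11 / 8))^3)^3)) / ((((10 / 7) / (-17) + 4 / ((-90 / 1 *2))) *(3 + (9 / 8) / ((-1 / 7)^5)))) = 1437471866880 / 67637722442491927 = 0.00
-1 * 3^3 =-27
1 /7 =0.14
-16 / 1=-16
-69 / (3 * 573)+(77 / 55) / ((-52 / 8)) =-0.26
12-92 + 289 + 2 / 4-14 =391 / 2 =195.50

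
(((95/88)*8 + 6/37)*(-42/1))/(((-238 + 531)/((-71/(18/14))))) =24916598/357753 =69.65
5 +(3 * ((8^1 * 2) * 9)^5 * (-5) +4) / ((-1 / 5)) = 4643802316785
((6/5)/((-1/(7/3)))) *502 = -7028/5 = -1405.60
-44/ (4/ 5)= -55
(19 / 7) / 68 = 19 / 476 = 0.04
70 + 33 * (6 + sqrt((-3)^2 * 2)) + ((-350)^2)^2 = 15006250408.01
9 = 9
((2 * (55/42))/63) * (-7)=-55/189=-0.29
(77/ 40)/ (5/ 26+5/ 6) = 3003/ 1600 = 1.88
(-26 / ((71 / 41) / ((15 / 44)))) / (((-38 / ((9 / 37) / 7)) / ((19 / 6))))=23985 / 1618232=0.01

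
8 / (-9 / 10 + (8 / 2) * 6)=80 / 231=0.35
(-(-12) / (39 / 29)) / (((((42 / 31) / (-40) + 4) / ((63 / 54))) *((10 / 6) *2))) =25172 / 31967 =0.79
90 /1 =90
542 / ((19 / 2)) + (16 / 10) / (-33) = 178708 / 3135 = 57.00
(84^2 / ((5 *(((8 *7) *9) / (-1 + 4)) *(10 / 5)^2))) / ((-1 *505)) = -21 / 5050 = -0.00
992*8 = 7936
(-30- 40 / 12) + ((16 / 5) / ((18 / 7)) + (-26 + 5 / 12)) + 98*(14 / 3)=71939 / 180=399.66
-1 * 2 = -2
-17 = -17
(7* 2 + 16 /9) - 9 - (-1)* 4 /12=64 /9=7.11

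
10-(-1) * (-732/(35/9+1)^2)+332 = 150705/484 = 311.37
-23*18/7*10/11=-4140/77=-53.77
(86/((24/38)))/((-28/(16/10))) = -817/105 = -7.78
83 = 83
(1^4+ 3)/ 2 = 2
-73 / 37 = -1.97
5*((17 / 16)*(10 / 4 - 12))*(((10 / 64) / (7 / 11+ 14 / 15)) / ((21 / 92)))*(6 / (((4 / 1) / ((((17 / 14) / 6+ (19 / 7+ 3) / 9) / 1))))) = -2155338625 / 77973504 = -27.64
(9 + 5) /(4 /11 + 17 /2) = 308 /195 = 1.58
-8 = -8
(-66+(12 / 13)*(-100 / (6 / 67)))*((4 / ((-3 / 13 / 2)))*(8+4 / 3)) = 3193792 / 9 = 354865.78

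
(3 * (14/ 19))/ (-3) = -14/ 19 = -0.74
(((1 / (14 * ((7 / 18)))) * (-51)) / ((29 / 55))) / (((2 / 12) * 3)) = -35.53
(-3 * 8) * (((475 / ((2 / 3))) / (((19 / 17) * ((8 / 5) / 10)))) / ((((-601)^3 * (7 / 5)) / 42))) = 0.01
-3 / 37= -0.08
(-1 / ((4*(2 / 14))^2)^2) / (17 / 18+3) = -21609 / 9088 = -2.38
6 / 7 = 0.86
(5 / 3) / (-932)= -5 / 2796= -0.00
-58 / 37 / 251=-58 / 9287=-0.01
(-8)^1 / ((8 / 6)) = -6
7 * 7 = 49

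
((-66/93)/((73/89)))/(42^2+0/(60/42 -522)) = -979/1995966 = -0.00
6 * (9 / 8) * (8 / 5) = 54 / 5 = 10.80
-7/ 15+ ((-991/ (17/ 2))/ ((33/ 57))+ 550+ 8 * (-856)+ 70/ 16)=-145758377/ 22440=-6495.47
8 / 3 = 2.67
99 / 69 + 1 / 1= 56 / 23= 2.43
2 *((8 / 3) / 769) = 0.01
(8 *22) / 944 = 11 / 59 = 0.19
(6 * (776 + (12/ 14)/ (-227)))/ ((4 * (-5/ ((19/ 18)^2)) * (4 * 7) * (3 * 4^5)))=-222566969/ 73806888960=-0.00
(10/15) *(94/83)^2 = 17672/20667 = 0.86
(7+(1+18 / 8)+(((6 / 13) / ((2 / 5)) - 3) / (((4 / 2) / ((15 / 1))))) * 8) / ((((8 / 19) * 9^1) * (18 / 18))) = -99313 / 3744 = -26.53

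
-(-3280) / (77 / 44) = 1874.29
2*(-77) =-154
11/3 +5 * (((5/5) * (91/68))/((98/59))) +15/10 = 26261/2856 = 9.20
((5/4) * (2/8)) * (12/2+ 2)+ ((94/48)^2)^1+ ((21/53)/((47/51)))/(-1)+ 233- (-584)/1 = 1180717435/1434816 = 822.91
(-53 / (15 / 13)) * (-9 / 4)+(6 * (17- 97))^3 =-2211837933 / 20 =-110591896.65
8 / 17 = 0.47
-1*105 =-105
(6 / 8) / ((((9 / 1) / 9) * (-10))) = -3 / 40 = -0.08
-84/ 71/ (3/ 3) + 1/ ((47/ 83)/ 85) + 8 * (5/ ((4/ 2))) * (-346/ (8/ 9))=-25481588/ 3337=-7636.08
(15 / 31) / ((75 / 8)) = 8 / 155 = 0.05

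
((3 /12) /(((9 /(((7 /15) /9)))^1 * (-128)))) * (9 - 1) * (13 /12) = -91 /933120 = -0.00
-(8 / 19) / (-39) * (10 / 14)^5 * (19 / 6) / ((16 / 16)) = 12500 / 1966419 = 0.01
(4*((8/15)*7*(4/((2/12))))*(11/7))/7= 2816/35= 80.46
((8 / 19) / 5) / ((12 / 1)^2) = 1 / 1710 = 0.00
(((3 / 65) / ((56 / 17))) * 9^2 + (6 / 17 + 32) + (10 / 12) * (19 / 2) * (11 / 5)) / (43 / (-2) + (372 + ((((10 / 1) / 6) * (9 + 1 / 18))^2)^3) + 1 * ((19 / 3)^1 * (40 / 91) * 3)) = 9762904375003944 / 2266831068761376739255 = 0.00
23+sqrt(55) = 30.42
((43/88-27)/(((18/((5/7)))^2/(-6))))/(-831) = -58325/193496688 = -0.00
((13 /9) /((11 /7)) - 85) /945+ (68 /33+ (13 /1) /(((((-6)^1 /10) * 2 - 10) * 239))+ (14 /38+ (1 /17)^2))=2297062168897 /982214485560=2.34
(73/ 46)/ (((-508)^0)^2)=73/ 46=1.59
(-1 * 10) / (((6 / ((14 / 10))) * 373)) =-7 / 1119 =-0.01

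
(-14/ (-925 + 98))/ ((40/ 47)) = 329/ 16540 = 0.02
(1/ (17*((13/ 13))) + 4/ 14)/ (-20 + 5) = -41/ 1785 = -0.02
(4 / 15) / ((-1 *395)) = -4 / 5925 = -0.00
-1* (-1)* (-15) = -15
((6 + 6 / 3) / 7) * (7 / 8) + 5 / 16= 21 / 16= 1.31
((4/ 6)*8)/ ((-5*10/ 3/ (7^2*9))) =-3528/ 25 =-141.12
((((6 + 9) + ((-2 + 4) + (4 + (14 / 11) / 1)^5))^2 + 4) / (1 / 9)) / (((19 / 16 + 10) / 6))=80840597.86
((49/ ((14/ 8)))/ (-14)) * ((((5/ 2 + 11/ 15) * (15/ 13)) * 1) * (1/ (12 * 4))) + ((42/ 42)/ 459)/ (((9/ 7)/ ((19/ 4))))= -126653/ 859248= -0.15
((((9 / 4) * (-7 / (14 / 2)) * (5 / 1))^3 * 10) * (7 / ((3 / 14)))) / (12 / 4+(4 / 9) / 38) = -254512125 / 1648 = -154436.97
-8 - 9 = -17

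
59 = 59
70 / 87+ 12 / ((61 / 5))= 9490 / 5307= 1.79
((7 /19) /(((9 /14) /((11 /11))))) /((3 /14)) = 1372 /513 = 2.67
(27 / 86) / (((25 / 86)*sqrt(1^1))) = 27 / 25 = 1.08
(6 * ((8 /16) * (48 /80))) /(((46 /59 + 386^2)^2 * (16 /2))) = 3481 /343459290916000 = 0.00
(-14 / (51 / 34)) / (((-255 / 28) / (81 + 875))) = 749504 / 765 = 979.74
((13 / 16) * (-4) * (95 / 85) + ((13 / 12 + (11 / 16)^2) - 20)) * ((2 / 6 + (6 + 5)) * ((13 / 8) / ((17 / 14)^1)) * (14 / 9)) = -183601873 / 352512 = -520.84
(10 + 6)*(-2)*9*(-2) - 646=-70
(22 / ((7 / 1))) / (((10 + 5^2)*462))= 0.00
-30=-30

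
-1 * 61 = -61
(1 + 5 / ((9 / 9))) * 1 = 6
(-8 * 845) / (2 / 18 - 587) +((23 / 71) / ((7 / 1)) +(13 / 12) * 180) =271131998 / 1312577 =206.56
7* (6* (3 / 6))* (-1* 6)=-126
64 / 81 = 0.79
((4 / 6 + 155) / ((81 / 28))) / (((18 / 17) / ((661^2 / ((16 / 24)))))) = 24281010733 / 729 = 33307284.96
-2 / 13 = -0.15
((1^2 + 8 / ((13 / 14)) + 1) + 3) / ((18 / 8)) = 236 / 39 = 6.05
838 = 838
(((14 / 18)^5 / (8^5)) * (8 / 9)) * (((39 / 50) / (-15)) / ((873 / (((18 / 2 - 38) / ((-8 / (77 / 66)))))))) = -44353673 / 22803971751936000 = -0.00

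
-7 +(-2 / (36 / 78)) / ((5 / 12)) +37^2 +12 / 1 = 6818 / 5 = 1363.60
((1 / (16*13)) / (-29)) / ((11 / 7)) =-7 / 66352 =-0.00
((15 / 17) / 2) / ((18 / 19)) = 95 / 204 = 0.47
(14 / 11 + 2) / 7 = 36 / 77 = 0.47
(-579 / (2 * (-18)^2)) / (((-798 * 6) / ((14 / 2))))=193 / 147744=0.00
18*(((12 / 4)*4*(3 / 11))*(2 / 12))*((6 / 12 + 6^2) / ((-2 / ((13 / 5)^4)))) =-56293731 / 6875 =-8188.18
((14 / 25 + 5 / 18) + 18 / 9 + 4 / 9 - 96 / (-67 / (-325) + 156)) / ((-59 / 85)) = -1036028603 / 269572770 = -3.84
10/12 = 5/6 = 0.83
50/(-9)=-50/9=-5.56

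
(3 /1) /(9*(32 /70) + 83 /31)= 3255 /7369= 0.44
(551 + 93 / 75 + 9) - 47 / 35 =97982 / 175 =559.90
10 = 10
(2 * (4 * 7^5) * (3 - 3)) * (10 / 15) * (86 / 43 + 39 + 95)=0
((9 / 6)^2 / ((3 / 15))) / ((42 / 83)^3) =2858935 / 32928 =86.82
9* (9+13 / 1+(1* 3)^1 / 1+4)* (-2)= -522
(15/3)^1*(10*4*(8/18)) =800/9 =88.89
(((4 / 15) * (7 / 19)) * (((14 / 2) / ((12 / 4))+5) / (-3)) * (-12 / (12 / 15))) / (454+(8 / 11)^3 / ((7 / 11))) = 260876 / 32921775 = 0.01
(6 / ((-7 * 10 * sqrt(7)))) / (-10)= 3 * sqrt(7) / 2450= 0.00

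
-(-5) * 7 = 35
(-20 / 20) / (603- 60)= -1 / 543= -0.00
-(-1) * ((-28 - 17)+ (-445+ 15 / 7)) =-3415 / 7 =-487.86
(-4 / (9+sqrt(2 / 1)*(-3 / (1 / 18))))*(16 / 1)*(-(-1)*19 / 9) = 1216 / 5751+2432*sqrt(2) / 1917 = 2.01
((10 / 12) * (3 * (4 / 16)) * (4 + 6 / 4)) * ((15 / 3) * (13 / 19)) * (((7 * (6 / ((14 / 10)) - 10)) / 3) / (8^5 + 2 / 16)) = -1100 / 229881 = -0.00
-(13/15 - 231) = 3452/15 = 230.13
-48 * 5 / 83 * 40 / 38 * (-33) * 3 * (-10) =-4752000 / 1577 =-3013.32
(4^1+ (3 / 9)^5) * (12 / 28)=1.72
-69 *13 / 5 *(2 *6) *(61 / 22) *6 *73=-143796276 / 55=-2614477.75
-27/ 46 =-0.59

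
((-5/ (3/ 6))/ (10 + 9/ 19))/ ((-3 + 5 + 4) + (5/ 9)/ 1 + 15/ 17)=-14535/ 113231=-0.13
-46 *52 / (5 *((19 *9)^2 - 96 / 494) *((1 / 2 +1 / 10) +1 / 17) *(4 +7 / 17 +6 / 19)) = -405526823 / 77201078031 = -0.01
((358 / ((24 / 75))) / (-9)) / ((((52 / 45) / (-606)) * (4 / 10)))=33898125 / 208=162971.75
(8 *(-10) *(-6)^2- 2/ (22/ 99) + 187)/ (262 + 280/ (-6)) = -4053/ 323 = -12.55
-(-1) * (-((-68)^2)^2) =-21381376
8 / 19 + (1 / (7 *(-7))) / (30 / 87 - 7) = 76207 / 179683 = 0.42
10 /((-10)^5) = -1 /10000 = -0.00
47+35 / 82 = 3889 / 82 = 47.43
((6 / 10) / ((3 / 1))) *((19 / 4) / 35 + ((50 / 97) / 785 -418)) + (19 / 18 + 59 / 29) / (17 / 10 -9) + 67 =-3452073192637 / 203110695900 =-17.00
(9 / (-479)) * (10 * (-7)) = 630 / 479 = 1.32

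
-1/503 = -0.00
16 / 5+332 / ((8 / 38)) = 7901 / 5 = 1580.20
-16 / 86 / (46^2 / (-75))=150 / 22747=0.01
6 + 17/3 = 35/3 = 11.67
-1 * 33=-33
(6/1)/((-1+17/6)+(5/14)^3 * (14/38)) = 134064/41339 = 3.24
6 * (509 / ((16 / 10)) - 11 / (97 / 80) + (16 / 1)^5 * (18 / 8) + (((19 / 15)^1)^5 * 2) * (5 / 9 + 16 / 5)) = 62571181488976387 / 4419562500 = 14157777.27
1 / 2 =0.50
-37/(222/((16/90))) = -4/135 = -0.03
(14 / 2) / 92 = 7 / 92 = 0.08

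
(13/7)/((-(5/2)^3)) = -104/875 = -0.12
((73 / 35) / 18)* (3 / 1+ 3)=73 / 105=0.70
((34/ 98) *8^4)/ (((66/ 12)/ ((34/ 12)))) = 1183744/ 1617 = 732.06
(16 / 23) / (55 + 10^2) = 16 / 3565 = 0.00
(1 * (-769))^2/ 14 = 591361/ 14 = 42240.07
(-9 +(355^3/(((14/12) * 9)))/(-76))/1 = -44746057/798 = -56072.75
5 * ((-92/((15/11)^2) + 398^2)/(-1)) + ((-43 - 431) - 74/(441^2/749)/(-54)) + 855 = -2968276494632/3750705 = -791391.62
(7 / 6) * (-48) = -56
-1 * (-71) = 71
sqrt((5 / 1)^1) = sqrt(5) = 2.24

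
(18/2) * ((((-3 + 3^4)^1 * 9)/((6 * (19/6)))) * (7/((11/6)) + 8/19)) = 1409.66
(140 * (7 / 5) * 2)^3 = 60236288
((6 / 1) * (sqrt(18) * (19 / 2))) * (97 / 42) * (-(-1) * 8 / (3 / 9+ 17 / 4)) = 265392 * sqrt(2) / 385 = 974.86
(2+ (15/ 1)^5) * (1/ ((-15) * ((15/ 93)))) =-23540687/ 75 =-313875.83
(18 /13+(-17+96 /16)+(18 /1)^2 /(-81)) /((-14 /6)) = 531 /91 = 5.84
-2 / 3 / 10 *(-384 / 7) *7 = 128 / 5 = 25.60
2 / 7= 0.29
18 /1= 18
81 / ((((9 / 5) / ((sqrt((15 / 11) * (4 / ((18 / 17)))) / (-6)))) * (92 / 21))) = -105 * sqrt(5610) / 2024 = -3.89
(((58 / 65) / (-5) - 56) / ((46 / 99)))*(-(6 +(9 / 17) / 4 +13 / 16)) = 839.67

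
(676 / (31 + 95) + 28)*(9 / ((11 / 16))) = 436.78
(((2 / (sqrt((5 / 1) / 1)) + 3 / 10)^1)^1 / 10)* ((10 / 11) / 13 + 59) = 25341 / 14300 + 8447* sqrt(5) / 3575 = 7.06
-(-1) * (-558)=-558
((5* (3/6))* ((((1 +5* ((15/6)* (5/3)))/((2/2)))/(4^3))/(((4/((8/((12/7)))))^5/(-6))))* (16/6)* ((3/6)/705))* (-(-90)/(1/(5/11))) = -55042925/64323072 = -0.86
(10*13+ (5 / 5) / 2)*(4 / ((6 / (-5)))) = -435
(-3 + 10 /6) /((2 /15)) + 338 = 328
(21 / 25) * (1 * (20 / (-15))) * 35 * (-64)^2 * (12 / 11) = -9633792 / 55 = -175159.85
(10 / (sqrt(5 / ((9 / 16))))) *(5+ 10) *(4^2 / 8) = 100.62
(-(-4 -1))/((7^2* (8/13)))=65/392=0.17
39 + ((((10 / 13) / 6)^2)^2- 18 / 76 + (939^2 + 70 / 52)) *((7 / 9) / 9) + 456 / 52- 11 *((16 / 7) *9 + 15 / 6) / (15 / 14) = 1353108733444886 / 17801928495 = 76009.11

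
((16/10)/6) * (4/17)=16/255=0.06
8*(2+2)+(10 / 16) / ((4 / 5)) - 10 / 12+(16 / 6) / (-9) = 31.65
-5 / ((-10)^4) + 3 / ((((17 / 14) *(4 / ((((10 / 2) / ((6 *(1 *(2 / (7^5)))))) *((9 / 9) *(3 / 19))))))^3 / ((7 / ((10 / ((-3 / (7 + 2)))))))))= -35621547456447760963 / 4313378176000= -8258387.28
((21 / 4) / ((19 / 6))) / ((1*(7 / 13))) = 117 / 38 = 3.08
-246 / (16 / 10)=-615 / 4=-153.75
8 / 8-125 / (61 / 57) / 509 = 23924 / 31049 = 0.77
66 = 66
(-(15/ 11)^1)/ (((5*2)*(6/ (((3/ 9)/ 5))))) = -0.00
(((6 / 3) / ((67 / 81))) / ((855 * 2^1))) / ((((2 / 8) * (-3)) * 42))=-0.00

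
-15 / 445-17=-1516 / 89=-17.03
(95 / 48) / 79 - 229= -868273 / 3792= -228.97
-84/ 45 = -28/ 15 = -1.87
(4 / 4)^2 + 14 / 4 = 9 / 2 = 4.50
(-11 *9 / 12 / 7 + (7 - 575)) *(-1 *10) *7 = 79685 / 2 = 39842.50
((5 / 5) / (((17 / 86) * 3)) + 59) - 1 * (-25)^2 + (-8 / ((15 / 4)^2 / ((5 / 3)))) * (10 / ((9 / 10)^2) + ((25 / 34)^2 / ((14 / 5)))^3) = -41719449843344905 / 72426320588916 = -576.03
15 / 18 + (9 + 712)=4331 / 6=721.83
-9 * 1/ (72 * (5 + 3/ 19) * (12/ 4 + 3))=-19/ 4704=-0.00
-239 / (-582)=239 / 582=0.41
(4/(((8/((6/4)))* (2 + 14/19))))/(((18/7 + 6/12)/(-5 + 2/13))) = -25137/58136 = -0.43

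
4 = 4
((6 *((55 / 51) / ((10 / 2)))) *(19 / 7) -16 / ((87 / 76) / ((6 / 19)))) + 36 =121126 / 3451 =35.10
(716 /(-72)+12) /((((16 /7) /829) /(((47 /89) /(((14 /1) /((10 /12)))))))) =7208155 /307584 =23.43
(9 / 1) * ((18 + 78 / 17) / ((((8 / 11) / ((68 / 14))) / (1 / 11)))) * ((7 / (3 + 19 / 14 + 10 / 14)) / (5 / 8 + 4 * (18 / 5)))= 483840 / 42671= 11.34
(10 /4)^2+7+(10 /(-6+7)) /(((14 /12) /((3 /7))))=16.92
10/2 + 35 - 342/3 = -74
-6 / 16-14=-115 / 8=-14.38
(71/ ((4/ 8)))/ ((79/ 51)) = 7242/ 79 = 91.67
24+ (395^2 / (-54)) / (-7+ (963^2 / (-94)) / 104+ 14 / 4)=277151456 / 5192559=53.37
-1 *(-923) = 923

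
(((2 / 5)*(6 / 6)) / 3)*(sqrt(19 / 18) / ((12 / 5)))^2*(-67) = -1.64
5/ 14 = 0.36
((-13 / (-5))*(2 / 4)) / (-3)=-13 / 30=-0.43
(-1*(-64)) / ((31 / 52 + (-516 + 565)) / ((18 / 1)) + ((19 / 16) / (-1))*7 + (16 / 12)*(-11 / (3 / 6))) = -119808 / 65315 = -1.83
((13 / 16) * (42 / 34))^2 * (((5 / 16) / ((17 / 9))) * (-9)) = -30184245 / 20123648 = -1.50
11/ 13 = 0.85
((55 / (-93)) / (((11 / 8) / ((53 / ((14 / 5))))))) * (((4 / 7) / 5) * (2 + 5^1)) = -4240 / 651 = -6.51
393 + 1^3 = 394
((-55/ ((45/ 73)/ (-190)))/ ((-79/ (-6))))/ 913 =27740/ 19671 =1.41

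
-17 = -17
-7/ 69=-0.10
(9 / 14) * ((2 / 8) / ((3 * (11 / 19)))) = 57 / 616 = 0.09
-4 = -4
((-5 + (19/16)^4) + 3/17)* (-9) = 28426455/1114112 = 25.51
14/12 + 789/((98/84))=28453/42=677.45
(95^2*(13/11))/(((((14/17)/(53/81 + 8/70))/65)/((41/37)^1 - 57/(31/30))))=-500410842991475/14307678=-34974986.37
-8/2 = -4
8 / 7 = 1.14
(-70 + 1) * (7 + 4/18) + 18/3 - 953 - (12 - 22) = -4306/3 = -1435.33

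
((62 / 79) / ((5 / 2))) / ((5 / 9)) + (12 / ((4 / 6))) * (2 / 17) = 90072 / 33575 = 2.68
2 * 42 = 84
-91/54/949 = -7/3942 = -0.00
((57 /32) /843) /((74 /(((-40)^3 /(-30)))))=1900 /31191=0.06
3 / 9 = 1 / 3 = 0.33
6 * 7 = 42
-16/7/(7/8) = -128/49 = -2.61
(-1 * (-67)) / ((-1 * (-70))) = 67 / 70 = 0.96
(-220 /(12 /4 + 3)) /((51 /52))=-5720 /153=-37.39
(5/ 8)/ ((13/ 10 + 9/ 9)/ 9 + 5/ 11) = 2475/ 2812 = 0.88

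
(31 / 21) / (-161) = -31 / 3381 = -0.01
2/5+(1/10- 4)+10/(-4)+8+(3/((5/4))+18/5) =8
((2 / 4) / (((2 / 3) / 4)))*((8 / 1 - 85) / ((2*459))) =-77 / 306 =-0.25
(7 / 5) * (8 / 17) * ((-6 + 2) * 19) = -4256 / 85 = -50.07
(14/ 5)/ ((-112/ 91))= -91/ 40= -2.28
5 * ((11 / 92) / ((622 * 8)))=55 / 457792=0.00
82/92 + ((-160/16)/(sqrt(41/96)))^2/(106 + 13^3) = 4312943/4343458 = 0.99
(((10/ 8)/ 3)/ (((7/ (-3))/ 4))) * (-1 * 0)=0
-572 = -572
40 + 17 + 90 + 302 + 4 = 453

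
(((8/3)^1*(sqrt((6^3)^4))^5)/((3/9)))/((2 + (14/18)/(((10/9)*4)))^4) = 55896220689884187281326080000/707281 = 79029721835994728094386.93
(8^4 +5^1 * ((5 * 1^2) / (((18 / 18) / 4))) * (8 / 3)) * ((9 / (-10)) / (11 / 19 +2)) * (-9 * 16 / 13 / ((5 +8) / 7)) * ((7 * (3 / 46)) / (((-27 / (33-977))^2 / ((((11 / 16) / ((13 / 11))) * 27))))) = 20110251853824 / 252655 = 79595701.07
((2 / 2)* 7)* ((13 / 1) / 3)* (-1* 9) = -273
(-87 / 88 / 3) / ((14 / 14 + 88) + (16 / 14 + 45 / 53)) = -0.00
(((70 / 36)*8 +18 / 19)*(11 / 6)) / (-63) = -15521 / 32319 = -0.48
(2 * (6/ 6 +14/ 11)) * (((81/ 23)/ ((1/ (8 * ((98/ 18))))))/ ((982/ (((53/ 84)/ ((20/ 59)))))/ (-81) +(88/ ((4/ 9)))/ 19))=141486118200/ 792960443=178.43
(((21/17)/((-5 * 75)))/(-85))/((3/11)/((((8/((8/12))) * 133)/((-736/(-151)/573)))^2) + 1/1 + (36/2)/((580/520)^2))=25726126223596842351/10268384775395931104760625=0.00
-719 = -719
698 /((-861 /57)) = -13262 /287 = -46.21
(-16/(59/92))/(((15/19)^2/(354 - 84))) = -3188352/295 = -10807.97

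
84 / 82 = 42 / 41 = 1.02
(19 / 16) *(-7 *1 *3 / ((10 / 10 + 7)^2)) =-399 / 1024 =-0.39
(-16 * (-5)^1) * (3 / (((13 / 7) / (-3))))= -5040 / 13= -387.69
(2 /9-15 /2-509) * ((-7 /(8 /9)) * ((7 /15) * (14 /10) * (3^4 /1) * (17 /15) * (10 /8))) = 487687347 /1600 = 304804.59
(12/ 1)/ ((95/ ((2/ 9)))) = 8/ 285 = 0.03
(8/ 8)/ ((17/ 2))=2/ 17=0.12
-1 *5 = -5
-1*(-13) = 13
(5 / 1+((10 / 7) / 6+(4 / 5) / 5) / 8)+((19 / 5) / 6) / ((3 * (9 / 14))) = 609883 / 113400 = 5.38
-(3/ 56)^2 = -9/ 3136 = -0.00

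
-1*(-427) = 427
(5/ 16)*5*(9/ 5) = 2.81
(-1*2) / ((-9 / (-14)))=-28 / 9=-3.11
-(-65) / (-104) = -5 / 8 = -0.62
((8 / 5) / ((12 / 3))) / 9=2 / 45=0.04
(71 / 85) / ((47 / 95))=1349 / 799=1.69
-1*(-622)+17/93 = 57863/93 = 622.18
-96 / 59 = -1.63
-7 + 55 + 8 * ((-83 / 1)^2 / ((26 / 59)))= 1626428 / 13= 125109.85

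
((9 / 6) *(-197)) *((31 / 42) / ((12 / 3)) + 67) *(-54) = 60035553 / 56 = 1072063.45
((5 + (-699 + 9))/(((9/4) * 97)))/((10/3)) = -274/291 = -0.94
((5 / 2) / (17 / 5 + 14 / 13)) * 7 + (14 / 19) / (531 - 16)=22269023 / 5694870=3.91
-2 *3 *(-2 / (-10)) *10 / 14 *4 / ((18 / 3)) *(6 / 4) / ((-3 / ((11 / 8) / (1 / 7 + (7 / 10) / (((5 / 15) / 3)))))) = 5 / 82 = 0.06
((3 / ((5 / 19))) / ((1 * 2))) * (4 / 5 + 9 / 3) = 1083 / 50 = 21.66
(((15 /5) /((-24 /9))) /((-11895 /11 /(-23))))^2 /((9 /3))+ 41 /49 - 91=-4445198401877 /49301761600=-90.16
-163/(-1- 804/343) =55909/1147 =48.74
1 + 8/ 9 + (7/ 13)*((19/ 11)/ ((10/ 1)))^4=32364820223/ 17129970000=1.89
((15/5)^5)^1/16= 15.19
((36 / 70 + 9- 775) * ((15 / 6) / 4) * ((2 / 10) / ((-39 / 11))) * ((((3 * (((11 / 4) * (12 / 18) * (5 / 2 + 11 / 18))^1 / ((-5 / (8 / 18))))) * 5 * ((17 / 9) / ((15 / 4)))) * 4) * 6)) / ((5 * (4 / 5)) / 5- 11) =103738624 / 426465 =243.25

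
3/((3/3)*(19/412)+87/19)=23484/36205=0.65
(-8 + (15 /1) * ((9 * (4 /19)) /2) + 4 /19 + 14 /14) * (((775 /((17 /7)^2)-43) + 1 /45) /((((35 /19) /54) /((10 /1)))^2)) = 3992604528816 /70805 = 56388737.08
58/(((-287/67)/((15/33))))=-19430/3157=-6.15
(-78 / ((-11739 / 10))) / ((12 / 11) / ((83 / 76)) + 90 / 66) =18260 / 649257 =0.03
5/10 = 1/2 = 0.50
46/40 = 23/20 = 1.15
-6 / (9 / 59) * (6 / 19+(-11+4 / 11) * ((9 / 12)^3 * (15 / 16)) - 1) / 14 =13.74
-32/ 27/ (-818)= 16/ 11043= 0.00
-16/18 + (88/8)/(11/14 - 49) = -754/675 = -1.12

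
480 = 480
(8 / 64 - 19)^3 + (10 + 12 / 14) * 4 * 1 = -23945009 / 3584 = -6681.09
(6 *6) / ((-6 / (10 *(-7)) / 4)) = 1680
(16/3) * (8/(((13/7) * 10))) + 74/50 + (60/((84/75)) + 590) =4418156/6825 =647.35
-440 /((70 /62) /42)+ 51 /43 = -703773 /43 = -16366.81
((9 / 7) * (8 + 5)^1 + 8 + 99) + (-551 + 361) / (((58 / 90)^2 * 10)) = 458981 / 5887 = 77.97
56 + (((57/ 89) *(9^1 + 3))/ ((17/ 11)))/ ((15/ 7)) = 441196/ 7565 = 58.32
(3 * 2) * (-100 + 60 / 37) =-21840 / 37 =-590.27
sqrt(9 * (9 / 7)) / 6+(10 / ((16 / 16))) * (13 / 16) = 3 * sqrt(7) / 14+65 / 8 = 8.69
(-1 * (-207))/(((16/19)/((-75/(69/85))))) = -363375/16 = -22710.94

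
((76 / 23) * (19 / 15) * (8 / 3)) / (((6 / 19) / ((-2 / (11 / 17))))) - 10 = -4072846 / 34155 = -119.25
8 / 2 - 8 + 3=-1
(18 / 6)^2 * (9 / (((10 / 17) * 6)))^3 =1193859 / 8000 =149.23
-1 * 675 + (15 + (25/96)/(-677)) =-42894745/64992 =-660.00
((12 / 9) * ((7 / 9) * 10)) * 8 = 2240 / 27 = 82.96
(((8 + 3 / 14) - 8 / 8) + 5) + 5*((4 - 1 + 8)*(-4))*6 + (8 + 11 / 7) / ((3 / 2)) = -54659 / 42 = -1301.40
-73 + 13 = -60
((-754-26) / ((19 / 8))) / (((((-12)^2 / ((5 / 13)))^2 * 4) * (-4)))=125 / 853632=0.00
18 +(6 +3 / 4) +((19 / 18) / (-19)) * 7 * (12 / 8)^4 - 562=-17255 / 32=-539.22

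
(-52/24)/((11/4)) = -26/33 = -0.79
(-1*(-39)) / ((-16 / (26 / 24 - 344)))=53495 / 64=835.86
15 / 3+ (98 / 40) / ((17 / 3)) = 1847 / 340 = 5.43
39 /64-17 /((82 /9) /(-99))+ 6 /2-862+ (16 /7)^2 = -85946193 /128576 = -668.45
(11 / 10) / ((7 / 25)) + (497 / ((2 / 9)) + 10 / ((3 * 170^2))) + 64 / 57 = 2584755443 / 1153110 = 2241.55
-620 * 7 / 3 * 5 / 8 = -5425 / 6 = -904.17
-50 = -50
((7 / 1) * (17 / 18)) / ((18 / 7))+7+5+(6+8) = 28.57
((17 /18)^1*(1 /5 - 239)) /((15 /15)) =-3383 /15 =-225.53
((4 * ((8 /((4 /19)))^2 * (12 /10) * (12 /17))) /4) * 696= 72361728 /85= 851314.45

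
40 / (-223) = -40 / 223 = -0.18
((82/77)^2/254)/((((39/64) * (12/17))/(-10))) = -9144640/88099011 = -0.10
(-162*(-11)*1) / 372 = 297 / 62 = 4.79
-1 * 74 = -74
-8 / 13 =-0.62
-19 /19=-1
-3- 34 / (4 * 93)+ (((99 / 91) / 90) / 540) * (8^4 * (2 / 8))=-11685829 / 3808350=-3.07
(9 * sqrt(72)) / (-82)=-27 * sqrt(2) / 41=-0.93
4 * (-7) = -28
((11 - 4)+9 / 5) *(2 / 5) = 88 / 25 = 3.52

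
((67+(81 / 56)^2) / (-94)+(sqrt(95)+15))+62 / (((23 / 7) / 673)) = sqrt(95)+86197817289 / 6780032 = 12723.23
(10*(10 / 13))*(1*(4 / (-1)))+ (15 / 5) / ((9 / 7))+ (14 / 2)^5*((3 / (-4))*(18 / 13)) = -1363585 / 78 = -17481.86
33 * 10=330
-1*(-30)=30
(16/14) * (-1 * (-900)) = 7200/7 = 1028.57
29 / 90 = 0.32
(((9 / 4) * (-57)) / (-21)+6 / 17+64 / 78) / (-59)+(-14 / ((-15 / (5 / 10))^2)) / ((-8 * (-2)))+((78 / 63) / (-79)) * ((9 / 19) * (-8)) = -64099780411 / 986405565600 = -0.06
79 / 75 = 1.05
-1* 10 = -10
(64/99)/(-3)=-64/297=-0.22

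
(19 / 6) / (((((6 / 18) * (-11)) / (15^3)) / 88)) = -256500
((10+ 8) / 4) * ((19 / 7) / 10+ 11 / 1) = 7101 / 140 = 50.72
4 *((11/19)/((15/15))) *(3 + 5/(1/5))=1232/19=64.84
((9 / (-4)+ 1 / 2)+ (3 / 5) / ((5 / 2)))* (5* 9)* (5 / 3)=-453 / 4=-113.25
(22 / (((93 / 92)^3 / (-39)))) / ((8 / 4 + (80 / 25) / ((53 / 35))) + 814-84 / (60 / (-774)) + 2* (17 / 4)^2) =-472134108160 / 1101491033823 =-0.43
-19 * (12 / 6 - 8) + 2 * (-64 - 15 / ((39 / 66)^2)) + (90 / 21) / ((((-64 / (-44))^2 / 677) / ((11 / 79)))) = 1088996921 / 11962496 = 91.03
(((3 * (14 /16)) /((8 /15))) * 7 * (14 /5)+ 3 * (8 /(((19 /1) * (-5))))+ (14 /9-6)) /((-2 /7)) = -17576111 /54720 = -321.20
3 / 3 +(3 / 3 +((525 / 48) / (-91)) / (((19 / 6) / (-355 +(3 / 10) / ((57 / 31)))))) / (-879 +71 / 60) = 972406873 / 988702468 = 0.98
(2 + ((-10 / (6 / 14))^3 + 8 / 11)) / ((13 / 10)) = -37721900 / 3861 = -9769.98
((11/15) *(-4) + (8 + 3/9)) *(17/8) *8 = 91.80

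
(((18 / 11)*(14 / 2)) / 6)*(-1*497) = -10437 / 11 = -948.82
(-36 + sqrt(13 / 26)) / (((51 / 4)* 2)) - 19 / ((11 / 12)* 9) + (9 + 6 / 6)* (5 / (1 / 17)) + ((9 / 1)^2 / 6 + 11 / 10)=sqrt(2) / 51 + 2414783 / 2805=860.91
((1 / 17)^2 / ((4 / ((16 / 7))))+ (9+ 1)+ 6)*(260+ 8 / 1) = 8675696 / 2023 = 4288.53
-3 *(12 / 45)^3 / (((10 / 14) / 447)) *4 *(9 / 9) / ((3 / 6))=-534016 / 1875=-284.81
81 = 81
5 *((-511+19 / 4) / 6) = -3375 / 8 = -421.88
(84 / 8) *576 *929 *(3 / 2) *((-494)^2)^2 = 501910812026926848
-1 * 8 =-8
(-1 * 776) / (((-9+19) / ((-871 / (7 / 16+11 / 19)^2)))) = 31231802368 / 477405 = 65419.93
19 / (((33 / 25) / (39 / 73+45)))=526300 / 803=655.42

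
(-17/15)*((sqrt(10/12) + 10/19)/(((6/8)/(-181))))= 24616/171 + 6154*sqrt(30)/135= 393.63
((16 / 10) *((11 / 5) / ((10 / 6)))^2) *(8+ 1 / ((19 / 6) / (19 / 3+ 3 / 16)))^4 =5951930089455009 / 208513600000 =28544.57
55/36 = 1.53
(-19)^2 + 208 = 569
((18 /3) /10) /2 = 3 /10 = 0.30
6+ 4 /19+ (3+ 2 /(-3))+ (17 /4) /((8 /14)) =14575 /912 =15.98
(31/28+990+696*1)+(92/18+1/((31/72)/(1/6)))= 13222633/7812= 1692.61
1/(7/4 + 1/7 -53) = -28/1431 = -0.02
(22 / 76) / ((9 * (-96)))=-0.00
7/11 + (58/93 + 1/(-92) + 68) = 6517453/94116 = 69.25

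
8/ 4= 2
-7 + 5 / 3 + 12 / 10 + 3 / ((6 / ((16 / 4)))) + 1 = -17 / 15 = -1.13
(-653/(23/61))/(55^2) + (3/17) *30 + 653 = 777936664/1182775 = 657.72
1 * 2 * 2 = 4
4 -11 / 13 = 41 / 13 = 3.15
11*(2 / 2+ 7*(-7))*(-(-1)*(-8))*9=38016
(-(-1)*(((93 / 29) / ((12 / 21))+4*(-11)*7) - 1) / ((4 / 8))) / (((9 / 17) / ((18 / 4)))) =-598281 / 116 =-5157.59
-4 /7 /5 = -4 /35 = -0.11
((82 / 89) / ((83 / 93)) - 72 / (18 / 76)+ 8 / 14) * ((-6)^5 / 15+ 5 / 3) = 40399777702 / 258545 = 156258.21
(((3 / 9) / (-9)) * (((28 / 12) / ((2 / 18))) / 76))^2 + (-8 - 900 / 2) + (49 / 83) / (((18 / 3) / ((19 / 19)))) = -17781253093 / 38832048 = -457.90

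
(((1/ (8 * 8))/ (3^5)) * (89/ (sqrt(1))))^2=7921/ 241864704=0.00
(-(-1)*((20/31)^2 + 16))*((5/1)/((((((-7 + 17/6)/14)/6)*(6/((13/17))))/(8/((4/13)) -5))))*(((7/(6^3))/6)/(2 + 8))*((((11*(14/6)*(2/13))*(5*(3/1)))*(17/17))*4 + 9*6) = -4854136/6975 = -695.93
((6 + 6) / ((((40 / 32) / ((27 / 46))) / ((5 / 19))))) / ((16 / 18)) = 1.67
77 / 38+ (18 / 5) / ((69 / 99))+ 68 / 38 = 39247 / 4370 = 8.98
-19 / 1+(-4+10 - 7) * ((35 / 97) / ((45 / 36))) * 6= -2011 / 97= -20.73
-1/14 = -0.07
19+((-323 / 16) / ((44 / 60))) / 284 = 944851 / 49984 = 18.90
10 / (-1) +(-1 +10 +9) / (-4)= -29 / 2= -14.50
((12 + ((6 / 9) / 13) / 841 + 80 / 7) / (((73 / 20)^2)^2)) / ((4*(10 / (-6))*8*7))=-5379050000 / 15213420473797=-0.00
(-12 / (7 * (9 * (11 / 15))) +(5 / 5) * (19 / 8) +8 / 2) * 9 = 33903 / 616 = 55.04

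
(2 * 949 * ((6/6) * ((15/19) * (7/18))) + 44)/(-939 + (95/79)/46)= -129817382/194497167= -0.67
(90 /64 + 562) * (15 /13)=270435 /416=650.08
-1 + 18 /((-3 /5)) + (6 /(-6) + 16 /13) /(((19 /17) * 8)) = -30.97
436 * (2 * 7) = 6104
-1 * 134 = -134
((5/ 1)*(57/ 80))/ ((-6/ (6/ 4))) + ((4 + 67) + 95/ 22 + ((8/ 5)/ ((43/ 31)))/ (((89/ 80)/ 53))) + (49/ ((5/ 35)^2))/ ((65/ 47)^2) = 15762303878647/ 11383028800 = 1384.72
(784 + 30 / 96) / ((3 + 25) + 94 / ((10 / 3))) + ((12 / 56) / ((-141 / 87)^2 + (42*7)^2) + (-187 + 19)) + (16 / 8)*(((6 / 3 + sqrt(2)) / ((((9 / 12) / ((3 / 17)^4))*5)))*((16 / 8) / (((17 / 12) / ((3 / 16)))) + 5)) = -500383483732552837101 / 3248424694383237040 + 19332*sqrt(2) / 7099285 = -154.03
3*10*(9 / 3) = 90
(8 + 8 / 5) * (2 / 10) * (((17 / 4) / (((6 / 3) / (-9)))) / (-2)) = 459 / 25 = 18.36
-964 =-964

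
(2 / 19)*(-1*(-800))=84.21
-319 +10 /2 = -314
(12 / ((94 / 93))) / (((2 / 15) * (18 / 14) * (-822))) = -1085 / 12878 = -0.08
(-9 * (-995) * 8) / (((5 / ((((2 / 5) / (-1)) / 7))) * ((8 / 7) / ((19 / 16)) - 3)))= 544464 / 1355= 401.82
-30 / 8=-15 / 4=-3.75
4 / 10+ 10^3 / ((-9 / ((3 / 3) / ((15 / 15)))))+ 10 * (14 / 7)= -4082 / 45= -90.71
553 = 553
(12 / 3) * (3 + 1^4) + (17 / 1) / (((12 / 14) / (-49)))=-5735 / 6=-955.83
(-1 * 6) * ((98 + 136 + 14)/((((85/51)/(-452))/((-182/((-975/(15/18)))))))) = 62773.76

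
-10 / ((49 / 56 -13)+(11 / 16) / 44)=128 / 155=0.83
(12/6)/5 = 2/5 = 0.40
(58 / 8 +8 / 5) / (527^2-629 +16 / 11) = 1947 / 60962320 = 0.00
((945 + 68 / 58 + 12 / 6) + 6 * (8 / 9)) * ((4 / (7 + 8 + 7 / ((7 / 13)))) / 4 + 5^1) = 3898885 / 812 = 4801.58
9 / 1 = 9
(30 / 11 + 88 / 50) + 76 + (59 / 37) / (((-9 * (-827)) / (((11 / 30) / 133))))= 4864212542107 / 60434554950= 80.49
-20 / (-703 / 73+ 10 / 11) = 16060 / 7003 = 2.29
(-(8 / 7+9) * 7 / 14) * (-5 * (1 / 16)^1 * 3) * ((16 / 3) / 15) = 71 / 42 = 1.69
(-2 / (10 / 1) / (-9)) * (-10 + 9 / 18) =-19 / 90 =-0.21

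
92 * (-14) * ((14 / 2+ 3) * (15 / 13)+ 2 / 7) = -197984 / 13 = -15229.54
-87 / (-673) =87 / 673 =0.13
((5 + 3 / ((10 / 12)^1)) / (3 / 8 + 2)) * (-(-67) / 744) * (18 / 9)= 5762 / 8835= 0.65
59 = 59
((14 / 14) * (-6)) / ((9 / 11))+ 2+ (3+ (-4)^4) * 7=5423 / 3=1807.67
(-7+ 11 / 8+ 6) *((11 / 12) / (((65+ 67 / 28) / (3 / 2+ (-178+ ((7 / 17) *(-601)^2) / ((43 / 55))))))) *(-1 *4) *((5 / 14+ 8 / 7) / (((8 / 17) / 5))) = -106978689895 / 1731008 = -61801.38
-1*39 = -39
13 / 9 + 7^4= 21622 / 9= 2402.44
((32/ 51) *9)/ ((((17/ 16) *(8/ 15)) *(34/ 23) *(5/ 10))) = 66240/ 4913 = 13.48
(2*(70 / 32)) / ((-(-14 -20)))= 35 / 272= 0.13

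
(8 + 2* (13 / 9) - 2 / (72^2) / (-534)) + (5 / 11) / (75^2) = 20723627167 / 1903176000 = 10.89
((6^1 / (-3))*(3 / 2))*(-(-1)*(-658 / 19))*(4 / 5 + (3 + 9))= 126336 / 95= 1329.85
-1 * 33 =-33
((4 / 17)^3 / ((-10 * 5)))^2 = 1024 / 15085980625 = 0.00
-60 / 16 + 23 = 77 / 4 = 19.25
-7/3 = -2.33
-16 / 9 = -1.78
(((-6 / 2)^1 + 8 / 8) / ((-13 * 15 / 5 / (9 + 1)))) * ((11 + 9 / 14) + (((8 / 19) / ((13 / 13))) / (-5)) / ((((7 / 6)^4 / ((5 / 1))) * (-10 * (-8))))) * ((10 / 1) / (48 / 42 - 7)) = -106201180 / 10420683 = -10.19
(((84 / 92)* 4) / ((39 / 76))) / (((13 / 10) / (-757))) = -16108960 / 3887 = -4144.32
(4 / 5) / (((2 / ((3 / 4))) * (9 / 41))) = 41 / 30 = 1.37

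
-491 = -491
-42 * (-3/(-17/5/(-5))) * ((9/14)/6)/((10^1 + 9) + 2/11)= 7425/7174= 1.03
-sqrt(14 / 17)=-sqrt(238) / 17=-0.91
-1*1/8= -1/8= -0.12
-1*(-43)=43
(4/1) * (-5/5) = -4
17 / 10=1.70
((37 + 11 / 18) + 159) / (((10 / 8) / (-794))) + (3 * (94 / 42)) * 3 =-39333179 / 315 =-124867.23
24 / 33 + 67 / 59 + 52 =34957 / 649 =53.86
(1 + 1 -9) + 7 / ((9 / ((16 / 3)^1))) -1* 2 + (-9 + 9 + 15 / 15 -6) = -266 / 27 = -9.85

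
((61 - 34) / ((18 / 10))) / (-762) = -5 / 254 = -0.02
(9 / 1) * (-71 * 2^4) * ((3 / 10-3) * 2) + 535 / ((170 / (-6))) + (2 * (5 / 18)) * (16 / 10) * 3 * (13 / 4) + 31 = 55230.38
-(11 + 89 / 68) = -837 / 68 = -12.31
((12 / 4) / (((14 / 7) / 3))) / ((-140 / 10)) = -9 / 28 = -0.32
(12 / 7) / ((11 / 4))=0.62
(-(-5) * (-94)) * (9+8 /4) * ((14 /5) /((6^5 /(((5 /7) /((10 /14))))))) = -3619 /1944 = -1.86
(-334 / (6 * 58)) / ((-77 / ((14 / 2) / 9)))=167 / 17226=0.01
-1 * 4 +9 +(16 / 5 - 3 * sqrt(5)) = 41 / 5 - 3 * sqrt(5) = 1.49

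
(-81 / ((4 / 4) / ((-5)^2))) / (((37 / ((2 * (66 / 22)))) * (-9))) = 1350 / 37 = 36.49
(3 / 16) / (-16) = -3 / 256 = -0.01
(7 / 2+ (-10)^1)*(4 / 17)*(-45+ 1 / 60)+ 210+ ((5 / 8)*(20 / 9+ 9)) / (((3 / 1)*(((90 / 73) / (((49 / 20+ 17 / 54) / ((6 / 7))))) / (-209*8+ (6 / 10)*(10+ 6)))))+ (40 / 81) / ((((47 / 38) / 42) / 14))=-60737560811743 / 6290686800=-9655.16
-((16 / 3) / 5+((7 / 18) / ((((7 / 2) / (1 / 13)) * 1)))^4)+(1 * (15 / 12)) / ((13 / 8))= -278680667 / 936943605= -0.30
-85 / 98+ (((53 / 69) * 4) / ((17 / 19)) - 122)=-13729349 / 114954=-119.43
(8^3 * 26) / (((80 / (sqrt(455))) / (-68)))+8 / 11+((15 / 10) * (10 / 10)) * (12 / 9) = 30 / 11 - 56576 * sqrt(455) / 5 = -241358.74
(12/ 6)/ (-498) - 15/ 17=-3752/ 4233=-0.89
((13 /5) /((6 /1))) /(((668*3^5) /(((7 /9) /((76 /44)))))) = 1001 /832722120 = 0.00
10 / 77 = 0.13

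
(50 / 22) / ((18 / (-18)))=-2.27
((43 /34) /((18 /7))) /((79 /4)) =301 /12087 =0.02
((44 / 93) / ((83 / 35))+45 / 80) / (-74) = -94111 / 9139296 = -0.01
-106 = -106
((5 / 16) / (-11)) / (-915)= 1 / 32208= 0.00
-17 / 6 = -2.83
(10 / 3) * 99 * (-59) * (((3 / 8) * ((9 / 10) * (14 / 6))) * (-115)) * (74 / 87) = 173974185 / 116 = 1499777.46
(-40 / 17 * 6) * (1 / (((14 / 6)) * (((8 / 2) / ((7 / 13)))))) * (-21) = 17.10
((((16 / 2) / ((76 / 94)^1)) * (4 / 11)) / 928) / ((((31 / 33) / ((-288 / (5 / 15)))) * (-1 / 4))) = 14.26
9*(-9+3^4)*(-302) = -195696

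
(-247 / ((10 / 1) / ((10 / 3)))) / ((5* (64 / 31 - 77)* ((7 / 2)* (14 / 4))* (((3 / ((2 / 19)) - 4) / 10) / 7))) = 122512 / 2390367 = 0.05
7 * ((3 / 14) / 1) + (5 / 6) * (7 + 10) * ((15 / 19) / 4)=653 / 152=4.30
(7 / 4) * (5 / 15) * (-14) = -49 / 6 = -8.17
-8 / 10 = -4 / 5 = -0.80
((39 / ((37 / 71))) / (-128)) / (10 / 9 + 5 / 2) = -1917 / 11840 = -0.16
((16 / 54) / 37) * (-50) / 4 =-100 / 999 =-0.10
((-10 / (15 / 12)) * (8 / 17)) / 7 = -64 / 119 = -0.54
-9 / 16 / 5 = -9 / 80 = -0.11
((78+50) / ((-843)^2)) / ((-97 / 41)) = -5248 / 68932953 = -0.00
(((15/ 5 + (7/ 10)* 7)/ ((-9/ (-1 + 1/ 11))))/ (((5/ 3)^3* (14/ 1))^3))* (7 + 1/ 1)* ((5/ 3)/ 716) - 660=-696472218692409/ 1055260937500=-660.00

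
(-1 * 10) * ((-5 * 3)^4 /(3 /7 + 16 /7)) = -3543750 /19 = -186513.16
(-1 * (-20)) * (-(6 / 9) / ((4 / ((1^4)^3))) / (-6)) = 5 / 9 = 0.56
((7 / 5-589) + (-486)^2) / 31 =1178042 / 155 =7600.27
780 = 780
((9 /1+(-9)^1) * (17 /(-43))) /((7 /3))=0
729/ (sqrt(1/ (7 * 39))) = 729 * sqrt(273) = 12045.06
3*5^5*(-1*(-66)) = 618750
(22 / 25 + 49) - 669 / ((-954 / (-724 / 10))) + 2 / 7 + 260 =7217656 / 27825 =259.39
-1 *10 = -10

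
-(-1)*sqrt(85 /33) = sqrt(2805) /33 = 1.60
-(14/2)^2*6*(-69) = 20286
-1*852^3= -618470208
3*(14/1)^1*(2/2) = 42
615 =615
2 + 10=12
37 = 37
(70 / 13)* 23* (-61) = -98210 / 13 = -7554.62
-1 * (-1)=1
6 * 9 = 54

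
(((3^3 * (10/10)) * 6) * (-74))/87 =-3996/29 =-137.79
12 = 12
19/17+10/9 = 341/153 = 2.23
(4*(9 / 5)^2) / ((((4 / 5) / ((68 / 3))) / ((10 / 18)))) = 204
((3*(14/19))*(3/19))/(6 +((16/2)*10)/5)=63/3971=0.02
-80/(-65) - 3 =-1.77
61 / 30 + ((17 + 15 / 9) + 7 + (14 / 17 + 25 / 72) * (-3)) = 49343 / 2040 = 24.19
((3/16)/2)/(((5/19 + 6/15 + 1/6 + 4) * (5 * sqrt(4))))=171/88096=0.00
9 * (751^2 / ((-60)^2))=564001 / 400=1410.00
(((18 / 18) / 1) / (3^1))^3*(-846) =-94 / 3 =-31.33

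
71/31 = 2.29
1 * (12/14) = 6/7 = 0.86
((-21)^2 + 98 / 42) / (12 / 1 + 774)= 665 / 1179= 0.56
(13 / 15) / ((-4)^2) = 13 / 240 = 0.05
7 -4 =3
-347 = -347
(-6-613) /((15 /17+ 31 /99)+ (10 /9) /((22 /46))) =-175.92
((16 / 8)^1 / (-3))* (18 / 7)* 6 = -10.29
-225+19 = -206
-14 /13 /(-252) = 1 /234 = 0.00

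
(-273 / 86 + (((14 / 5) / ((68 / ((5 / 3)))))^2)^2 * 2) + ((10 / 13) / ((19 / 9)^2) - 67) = -764537451266981 / 10921686372792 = -70.00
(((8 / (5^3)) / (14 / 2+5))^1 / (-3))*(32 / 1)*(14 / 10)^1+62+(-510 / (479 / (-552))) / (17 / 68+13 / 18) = 12569416606 / 18860625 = 666.44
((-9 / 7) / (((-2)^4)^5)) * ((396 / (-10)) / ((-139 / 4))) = -891 / 637665280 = -0.00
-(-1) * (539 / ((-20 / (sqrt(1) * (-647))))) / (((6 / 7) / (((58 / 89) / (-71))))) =-70792799 / 379140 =-186.72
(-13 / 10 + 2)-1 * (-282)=282.70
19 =19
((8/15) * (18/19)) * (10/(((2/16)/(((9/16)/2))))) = 216/19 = 11.37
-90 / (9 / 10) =-100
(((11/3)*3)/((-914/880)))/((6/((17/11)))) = -3740/1371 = -2.73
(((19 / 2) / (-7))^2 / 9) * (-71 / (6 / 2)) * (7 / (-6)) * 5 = 128155 / 4536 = 28.25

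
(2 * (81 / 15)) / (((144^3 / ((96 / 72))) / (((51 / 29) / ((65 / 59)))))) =1003 / 130291200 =0.00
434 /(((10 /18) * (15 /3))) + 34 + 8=4956 /25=198.24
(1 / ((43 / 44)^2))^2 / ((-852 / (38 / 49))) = -35606912 / 35682026037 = -0.00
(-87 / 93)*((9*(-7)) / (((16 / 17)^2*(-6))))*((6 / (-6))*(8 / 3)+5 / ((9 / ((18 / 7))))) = 13.73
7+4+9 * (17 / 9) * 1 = 28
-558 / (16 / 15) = -4185 / 8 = -523.12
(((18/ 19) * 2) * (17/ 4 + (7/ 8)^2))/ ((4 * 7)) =2889/ 8512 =0.34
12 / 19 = 0.63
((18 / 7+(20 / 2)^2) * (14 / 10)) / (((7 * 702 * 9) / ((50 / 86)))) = 1795 / 950859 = 0.00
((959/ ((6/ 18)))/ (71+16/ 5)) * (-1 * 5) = -193.87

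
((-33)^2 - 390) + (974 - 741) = 932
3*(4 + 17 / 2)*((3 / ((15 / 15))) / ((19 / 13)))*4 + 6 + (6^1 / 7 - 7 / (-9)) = 377689 / 1197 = 315.53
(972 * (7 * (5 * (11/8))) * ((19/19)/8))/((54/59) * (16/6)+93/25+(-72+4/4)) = -137993625/1530208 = -90.18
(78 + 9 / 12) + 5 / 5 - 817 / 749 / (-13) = 79.83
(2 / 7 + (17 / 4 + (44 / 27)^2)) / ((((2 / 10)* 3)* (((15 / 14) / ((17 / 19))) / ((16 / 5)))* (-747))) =-19963576 / 465601365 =-0.04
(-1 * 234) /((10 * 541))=-117 /2705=-0.04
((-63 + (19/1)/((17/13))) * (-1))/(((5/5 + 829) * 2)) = 206/7055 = 0.03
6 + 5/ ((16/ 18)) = 93/ 8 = 11.62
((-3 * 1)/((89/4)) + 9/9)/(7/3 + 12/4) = 231/1424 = 0.16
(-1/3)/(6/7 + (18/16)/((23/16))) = -161/792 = -0.20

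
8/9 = 0.89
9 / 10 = 0.90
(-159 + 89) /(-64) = 35 /32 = 1.09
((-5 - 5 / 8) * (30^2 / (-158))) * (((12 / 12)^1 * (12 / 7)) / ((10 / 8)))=24300 / 553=43.94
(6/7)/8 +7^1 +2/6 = 625/84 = 7.44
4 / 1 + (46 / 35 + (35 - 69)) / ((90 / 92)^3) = -30.91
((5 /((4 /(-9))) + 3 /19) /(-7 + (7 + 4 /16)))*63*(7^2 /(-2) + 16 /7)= 62093.61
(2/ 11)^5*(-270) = -0.05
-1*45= -45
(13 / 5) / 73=0.04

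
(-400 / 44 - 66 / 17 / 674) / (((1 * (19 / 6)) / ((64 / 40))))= -27516624 / 5986805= -4.60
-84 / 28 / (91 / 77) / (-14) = 33 / 182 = 0.18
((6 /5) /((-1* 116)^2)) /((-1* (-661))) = 3 /22236040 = 0.00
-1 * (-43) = 43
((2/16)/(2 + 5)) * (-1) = -1/56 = -0.02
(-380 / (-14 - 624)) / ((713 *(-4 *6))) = -95 / 2729364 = -0.00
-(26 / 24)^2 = -169 / 144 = -1.17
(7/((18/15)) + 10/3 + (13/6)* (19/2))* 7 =833/4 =208.25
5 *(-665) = -3325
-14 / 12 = -7 / 6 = -1.17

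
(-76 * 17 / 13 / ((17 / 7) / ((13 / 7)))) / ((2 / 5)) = -190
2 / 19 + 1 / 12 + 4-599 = -135617 / 228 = -594.81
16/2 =8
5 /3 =1.67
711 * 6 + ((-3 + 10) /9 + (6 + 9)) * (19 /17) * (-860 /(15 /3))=188642 /153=1232.95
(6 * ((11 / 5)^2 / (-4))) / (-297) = 0.02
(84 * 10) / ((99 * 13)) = 280 / 429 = 0.65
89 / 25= 3.56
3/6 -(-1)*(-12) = -23/2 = -11.50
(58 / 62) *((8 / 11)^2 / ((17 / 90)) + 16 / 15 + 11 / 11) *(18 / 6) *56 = 243871208 / 318835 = 764.88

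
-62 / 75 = -0.83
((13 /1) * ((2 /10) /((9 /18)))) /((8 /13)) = 169 /20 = 8.45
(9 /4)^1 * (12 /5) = 27 /5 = 5.40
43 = 43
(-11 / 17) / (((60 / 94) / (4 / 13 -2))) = 1.72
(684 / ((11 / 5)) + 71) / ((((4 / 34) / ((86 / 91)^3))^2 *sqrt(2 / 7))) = 61397578742378888 *sqrt(14) / 6246561772451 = 36776.82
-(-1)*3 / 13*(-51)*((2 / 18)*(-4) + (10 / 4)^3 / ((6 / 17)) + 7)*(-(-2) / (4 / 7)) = -66997 / 32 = -2093.66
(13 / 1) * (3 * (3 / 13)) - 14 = -5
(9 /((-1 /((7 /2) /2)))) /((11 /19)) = -1197 /44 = -27.20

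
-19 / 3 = -6.33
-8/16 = -1/2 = -0.50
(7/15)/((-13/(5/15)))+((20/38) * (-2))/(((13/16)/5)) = -72133/11115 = -6.49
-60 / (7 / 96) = -822.86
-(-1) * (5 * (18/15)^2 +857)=4321/5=864.20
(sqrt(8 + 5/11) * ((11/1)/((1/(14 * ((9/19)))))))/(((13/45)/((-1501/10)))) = -44793 * sqrt(1023)/13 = -110205.84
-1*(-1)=1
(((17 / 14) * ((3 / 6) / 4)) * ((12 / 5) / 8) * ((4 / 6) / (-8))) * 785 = -2669 / 896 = -2.98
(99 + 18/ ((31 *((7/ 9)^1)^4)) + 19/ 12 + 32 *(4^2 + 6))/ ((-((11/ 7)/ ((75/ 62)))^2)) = -1350090901875/ 2826093424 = -477.72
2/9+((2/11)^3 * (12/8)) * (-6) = 2014/11979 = 0.17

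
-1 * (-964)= 964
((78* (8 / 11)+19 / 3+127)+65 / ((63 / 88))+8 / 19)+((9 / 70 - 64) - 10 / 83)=339229361 / 1561230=217.28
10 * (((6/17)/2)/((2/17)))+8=23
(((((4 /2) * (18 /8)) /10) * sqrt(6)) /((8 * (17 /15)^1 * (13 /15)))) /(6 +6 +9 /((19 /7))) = 2565 * sqrt(6) /685984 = 0.01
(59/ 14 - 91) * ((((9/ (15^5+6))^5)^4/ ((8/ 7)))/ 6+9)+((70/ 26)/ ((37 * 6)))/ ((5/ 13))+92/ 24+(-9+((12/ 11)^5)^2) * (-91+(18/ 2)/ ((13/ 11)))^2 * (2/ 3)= -190228785857245896961514868692777303363489496961582823514134710805848604995397591215880108069336887204520099867467871671934894921/ 6052498615060531052815489427678479062185916266175424628955735408703563109687606432595199745641523725948374735244364553844896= -31429.79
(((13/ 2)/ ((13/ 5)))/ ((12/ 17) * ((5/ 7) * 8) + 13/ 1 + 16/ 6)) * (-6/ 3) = -1785/ 7033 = -0.25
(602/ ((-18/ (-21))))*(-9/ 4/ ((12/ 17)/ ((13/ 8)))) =-465647/ 128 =-3637.87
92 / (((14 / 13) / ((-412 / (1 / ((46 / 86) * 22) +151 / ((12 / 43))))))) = -747997536 / 11500909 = -65.04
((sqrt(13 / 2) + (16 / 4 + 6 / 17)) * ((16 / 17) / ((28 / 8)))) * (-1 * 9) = -16.71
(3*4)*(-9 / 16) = -27 / 4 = -6.75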